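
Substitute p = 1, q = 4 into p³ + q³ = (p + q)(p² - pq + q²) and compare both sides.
LHS = 1³ + 4³ = 65
RHS = (1 + 4)(1² - 1·4 + 4²) = 65

LHS = RHS: the two sides agree.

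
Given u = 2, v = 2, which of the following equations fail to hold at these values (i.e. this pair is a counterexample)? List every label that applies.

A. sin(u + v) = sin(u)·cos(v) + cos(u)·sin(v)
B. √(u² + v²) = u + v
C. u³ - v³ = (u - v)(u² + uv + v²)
B

Evaluating each claim at the given values:
A. LHS = sin(4) ≈ -0.7568, RHS = 2·sin(2)·cos(2) ≈ -0.7568 → holds here (LHS = RHS)
B. LHS = 2·√(2) ≈ 2.828, RHS = 4 → fails here (LHS ≠ RHS)
C. LHS = 0, RHS = 0 → holds here (LHS = RHS)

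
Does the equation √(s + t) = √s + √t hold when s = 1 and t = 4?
Substituting s = 1, t = 4:

LHS = √(1 + 4) = √(5) ≈ 2.236
RHS = √1 + √4 = 3

LHS ≠ RHS, so the equation does not hold at this point.

Answer: Fails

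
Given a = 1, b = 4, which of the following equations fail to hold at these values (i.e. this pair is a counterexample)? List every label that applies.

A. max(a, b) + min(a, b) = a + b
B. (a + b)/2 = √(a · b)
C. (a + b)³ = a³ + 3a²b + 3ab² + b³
B

Evaluating each claim at the given values:
A. LHS = 5, RHS = 5 → holds here (LHS = RHS)
B. LHS = 5/2, RHS = 2 → fails here (LHS ≠ RHS)
C. LHS = 125, RHS = 125 → holds here (LHS = RHS)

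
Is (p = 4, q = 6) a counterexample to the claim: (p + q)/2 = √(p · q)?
Substituting p = 4, q = 6:
LHS = (4 + 6)/2 = 5
RHS = √(4 · 6) = 2·√(6) ≈ 4.899

Since LHS ≠ RHS, this pair disproves the claim.

Answer: Yes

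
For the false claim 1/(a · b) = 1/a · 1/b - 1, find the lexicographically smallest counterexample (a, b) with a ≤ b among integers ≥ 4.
Substituting (4, 4) into the claim:
LHS = 1/(4 · 4) = 1/16
RHS = 1/4 · 1/4 - 1 = -15/16

Since LHS ≠ RHS, this pair disproves the claim, and no lexicographically smaller pair (a ≤ b, integers ≥ 4) does.

For instance (9, 11) is also a counterexample (LHS = 1/99, RHS = -98/99), but it's lexicographically larger.

Answer: (a, b) = (4, 4)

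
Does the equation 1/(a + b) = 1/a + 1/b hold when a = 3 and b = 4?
Fails

Substituting a = 3, b = 4:

LHS = 1/(3 + 4) = 1/7
RHS = 1/3 + 1/4 = 7/12

LHS ≠ RHS, so the equation does not hold at this point.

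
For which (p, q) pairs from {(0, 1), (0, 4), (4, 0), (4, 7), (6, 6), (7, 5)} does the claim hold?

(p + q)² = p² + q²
Testing each pair:
(0, 1): LHS = 1, RHS = 1 → holds
(0, 4): LHS = 16, RHS = 16 → holds
(4, 0): LHS = 16, RHS = 16 → holds
(4, 7): LHS = 121, RHS = 65 → fails
(6, 6): LHS = 144, RHS = 72 → fails
(7, 5): LHS = 144, RHS = 74 → fails

3 of 6 pairs satisfy the claim.

Answer: (0, 1), (0, 4), (4, 0)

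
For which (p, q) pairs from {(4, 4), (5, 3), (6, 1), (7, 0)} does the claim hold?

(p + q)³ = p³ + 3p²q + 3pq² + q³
All pairs

Testing each pair:
(4, 4): LHS = 512, RHS = 512 → holds
(5, 3): LHS = 512, RHS = 512 → holds
(6, 1): LHS = 343, RHS = 343 → holds
(7, 0): LHS = 343, RHS = 343 → holds

Every pair satisfies the claim.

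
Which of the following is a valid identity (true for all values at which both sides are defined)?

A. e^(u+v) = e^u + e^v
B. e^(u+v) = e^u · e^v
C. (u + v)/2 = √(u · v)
B

A: fails at (4, 6) — LHS = e^10 ≈ 22026.5, RHS = e^4 + e^6 ≈ 458.
B: holds — e.g. at (2, 4), both sides equal e^6 ≈ 403.4.
C: fails at (1, 2) — LHS = 3/2, RHS = √(2) ≈ 1.414.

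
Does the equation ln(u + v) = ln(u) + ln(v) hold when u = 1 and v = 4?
Substituting u = 1, v = 4:

LHS = ln(1 + 4) = ln(5) ≈ 1.609
RHS = ln(1) + ln(4) = ln(4) ≈ 1.386

LHS ≠ RHS, so the equation does not hold at this point.

Answer: Fails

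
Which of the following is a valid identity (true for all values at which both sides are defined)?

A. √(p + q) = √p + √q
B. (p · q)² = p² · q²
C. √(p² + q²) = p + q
B

A: fails at (3, 7) — LHS = √(10) ≈ 3.162, RHS = √(3) + √(7) ≈ 4.378.
B: holds — e.g. at (1, 2), both sides equal 4.
C: fails at (1, 4) — LHS = √(17) ≈ 4.123, RHS = 5.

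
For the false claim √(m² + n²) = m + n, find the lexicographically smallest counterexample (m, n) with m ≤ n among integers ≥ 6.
(m, n) = (6, 6)

Substituting (6, 6) into the claim:
LHS = √(6² + 6²) = 6·√(2) ≈ 8.485
RHS = 6 + 6 = 12

Since LHS ≠ RHS, this pair disproves the claim, and no lexicographically smaller pair (m ≤ n, integers ≥ 6) does.

For instance (8, 11) is also a counterexample (LHS = √(185) ≈ 13.6, RHS = 19), but it's lexicographically larger.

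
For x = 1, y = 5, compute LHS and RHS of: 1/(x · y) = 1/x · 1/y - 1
LHS = 1/(1 · 5) = 1/5
RHS = 1/1 · 1/5 - 1 = -4/5

LHS ≠ RHS, so the equation does not hold here.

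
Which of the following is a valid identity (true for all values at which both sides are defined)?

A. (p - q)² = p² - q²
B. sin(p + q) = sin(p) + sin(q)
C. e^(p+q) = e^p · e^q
A: fails at (3, 7) — LHS = 16, RHS = -40.
B: fails at (3, 4) — LHS = sin(7) ≈ 0.657, RHS = sin(4) + sin(3) ≈ -0.6157.
C: holds — e.g. at (3, 4), both sides equal e^7 ≈ 1097.

Answer: C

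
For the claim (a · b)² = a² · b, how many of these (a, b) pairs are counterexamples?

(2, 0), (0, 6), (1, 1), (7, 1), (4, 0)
0

Testing each pair:
(2, 0): LHS = 0, RHS = 0 → satisfies claim
(0, 6): LHS = 0, RHS = 0 → satisfies claim
(1, 1): LHS = 1, RHS = 1 → satisfies claim
(7, 1): LHS = 49, RHS = 49 → satisfies claim
(4, 0): LHS = 0, RHS = 0 → satisfies claim

That makes 0 counterexamples.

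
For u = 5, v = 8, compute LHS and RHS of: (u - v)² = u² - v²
LHS = (5 - 8)² = 9
RHS = 5² - 8² = -39

LHS ≠ RHS, so the equation does not hold here.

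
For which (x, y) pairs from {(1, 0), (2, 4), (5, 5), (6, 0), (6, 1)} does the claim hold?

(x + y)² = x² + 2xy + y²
All pairs

Testing each pair:
(1, 0): LHS = 1, RHS = 1 → holds
(2, 4): LHS = 36, RHS = 36 → holds
(5, 5): LHS = 100, RHS = 100 → holds
(6, 0): LHS = 36, RHS = 36 → holds
(6, 1): LHS = 49, RHS = 49 → holds

Every pair satisfies the claim.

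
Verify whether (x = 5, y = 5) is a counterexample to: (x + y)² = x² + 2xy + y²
No

Substituting x = 5, y = 5:
LHS = (5 + 5)² = 100
RHS = 5² + 2·5·5 + 5² = 100

The sides agree, so this pair does not disprove the claim.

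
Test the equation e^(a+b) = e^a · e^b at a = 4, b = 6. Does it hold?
Holds

Substituting a = 4, b = 6:

LHS = e^(4+6) = e^10 ≈ 22026.5
RHS = e^4 · e^6 = e^10 ≈ 22026.5

LHS = RHS, so the equation holds at this point.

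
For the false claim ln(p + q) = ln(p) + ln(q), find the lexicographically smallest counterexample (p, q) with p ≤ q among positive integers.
Substituting (1, 1) into the claim:
LHS = ln(1 + 1) = ln(2) ≈ 0.6931
RHS = ln(1) + ln(1) = 0

Since LHS ≠ RHS, this pair disproves the claim, and no lexicographically smaller pair (p ≤ q, positive integers) does.

For instance (1, 2) is also a counterexample (LHS = ln(3) ≈ 1.099, RHS = ln(2) ≈ 0.6931), but it's lexicographically larger.

Answer: (p, q) = (1, 1)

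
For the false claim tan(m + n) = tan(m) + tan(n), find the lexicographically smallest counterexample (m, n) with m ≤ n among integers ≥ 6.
(m, n) = (6, 6)

Substituting (6, 6) into the claim:
LHS = tan(6 + 6) = tan(12) ≈ -0.6359
RHS = tan(6) + tan(6) = 2·tan(6) ≈ -0.582

Since LHS ≠ RHS, this pair disproves the claim, and no lexicographically smaller pair (m ≤ n, integers ≥ 6) does.

For instance (6, 8) is also a counterexample (LHS = tan(14) ≈ 7.245, RHS = tan(8) + tan(6) ≈ -7.091), but it's lexicographically larger.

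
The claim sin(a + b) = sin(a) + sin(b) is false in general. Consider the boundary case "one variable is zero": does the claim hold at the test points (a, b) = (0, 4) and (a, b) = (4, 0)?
At (0, 4): LHS = sin(4) ≈ -0.7568, RHS = sin(4) ≈ -0.7568 → equal
At (4, 0): LHS = sin(4) ≈ -0.7568, RHS = sin(4) ≈ -0.7568 → equal

So the claim does hold at both of these boundary points, even though it is not an identity.

Answer: Yes, holds at both test points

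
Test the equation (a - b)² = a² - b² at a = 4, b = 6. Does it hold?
Fails

Substituting a = 4, b = 6:

LHS = (4 - 6)² = 4
RHS = 4² - 6² = -20

LHS ≠ RHS, so the equation does not hold at this point.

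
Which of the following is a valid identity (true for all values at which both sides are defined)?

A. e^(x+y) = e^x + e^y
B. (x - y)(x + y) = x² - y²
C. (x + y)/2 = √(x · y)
A: fails at (1, 4) — LHS = e^5 ≈ 148.4, RHS = e + e^4 ≈ 57.32.
B: holds — e.g. at (2, 7), both sides equal -45.
C: fails at (2, 4) — LHS = 3, RHS = 2·√(2) ≈ 2.828.

Answer: B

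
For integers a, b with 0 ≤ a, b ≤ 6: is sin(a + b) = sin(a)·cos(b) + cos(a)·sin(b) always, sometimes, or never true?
Always true

The identity holds for every pair in the range. For instance at (a, b) = (6, 6): both sides equal sin(12) ≈ -0.5366.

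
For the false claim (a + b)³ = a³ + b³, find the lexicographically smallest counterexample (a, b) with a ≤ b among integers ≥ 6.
(a, b) = (6, 6)

Substituting (6, 6) into the claim:
LHS = (6 + 6)³ = 1728
RHS = 6³ + 6³ = 432

Since LHS ≠ RHS, this pair disproves the claim, and no lexicographically smaller pair (a ≤ b, integers ≥ 6) does.

For instance (8, 10) is also a counterexample (LHS = 5832, RHS = 1512), but it's lexicographically larger.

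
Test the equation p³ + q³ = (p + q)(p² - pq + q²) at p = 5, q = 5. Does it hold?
Holds

Substituting p = 5, q = 5:

LHS = 5³ + 5³ = 250
RHS = (5 + 5)(5² - 5·5 + 5²) = 250

LHS = RHS, so the equation holds at this point.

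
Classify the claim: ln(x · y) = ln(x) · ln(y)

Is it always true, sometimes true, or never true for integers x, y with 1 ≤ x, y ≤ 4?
Sometimes true

It holds at (x, y) = (1, 1) (both sides equal 0), but fails at (x, y) = (4, 1) (LHS = ln(4) ≈ 1.386, RHS = 0).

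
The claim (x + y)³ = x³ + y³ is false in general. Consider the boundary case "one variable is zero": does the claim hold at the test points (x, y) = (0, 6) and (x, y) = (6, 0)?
Yes, holds at both test points

At (0, 6): LHS = 216, RHS = 216 → equal
At (6, 0): LHS = 216, RHS = 216 → equal

So the claim does hold at both of these boundary points, even though it is not an identity.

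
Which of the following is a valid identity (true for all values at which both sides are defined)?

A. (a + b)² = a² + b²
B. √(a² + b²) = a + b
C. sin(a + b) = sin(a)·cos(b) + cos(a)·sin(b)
C

A: fails at (3, 5) — LHS = 64, RHS = 34.
B: fails at (5, 5) — LHS = 5·√(2) ≈ 7.071, RHS = 10.
C: holds — e.g. at (2, 2), both sides equal sin(4) ≈ -0.7568.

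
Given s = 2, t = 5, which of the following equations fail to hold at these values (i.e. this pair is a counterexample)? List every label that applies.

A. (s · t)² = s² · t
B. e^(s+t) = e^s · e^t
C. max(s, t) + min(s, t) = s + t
A

Evaluating each claim at the given values:
A. LHS = 100, RHS = 20 → fails here (LHS ≠ RHS)
B. LHS = e^7 ≈ 1097, RHS = e^7 ≈ 1097 → holds here (LHS = RHS)
C. LHS = 7, RHS = 7 → holds here (LHS = RHS)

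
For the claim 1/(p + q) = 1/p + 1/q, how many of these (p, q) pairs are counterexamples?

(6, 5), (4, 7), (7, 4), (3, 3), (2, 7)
Testing each pair:
(6, 5): LHS = 1/11, RHS = 11/30 → counterexample
(4, 7): LHS = 1/11, RHS = 11/28 → counterexample
(7, 4): LHS = 1/11, RHS = 11/28 → counterexample
(3, 3): LHS = 1/6, RHS = 2/3 → counterexample
(2, 7): LHS = 1/9, RHS = 9/14 → counterexample

That makes 5 counterexamples.

Answer: 5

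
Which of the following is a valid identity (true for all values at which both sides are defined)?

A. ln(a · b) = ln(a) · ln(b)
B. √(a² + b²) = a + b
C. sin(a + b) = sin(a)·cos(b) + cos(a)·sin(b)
A: fails at (2, 4) — LHS = ln(8) ≈ 2.079, RHS = ln(2)·ln(4) ≈ 0.9609.
B: fails at (1, 4) — LHS = √(17) ≈ 4.123, RHS = 5.
C: holds — e.g. at (5, 8), both sides equal sin(13) ≈ 0.4202.

Answer: C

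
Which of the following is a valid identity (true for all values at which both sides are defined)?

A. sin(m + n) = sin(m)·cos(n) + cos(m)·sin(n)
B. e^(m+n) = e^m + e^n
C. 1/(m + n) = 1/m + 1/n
A: holds — e.g. at (1, 2), both sides equal sin(3) ≈ 0.1411.
B: fails at (2, 2) — LHS = e^4 ≈ 54.6, RHS = 2·e^2 ≈ 14.78.
C: fails at (6, 7) — LHS = 1/13, RHS = 13/42.

Answer: A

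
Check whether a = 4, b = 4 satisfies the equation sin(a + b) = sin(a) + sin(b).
Fails

Substituting a = 4, b = 4:

LHS = sin(4 + 4) = sin(8) ≈ 0.9894
RHS = sin(4) + sin(4) = 2·sin(4) ≈ -1.514

LHS ≠ RHS, so the equation does not hold at this point.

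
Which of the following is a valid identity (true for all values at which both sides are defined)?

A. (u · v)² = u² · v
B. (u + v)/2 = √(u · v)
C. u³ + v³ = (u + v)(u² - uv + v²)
A: fails at (5, 8) — LHS = 1600, RHS = 200.
B: fails at (3, 4) — LHS = 7/2, RHS = 2·√(3) ≈ 3.464.
C: holds — e.g. at (3, 4), both sides equal 91.

Answer: C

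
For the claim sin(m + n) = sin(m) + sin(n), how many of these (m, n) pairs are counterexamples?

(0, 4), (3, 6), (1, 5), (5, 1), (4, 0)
3

Testing each pair:
(0, 4): LHS = sin(4) ≈ -0.7568, RHS = sin(4) ≈ -0.7568 → satisfies claim
(3, 6): LHS = sin(9) ≈ 0.4121, RHS = sin(6) + sin(3) ≈ -0.1383 → counterexample
(1, 5): LHS = sin(6) ≈ -0.2794, RHS = sin(5) + sin(1) ≈ -0.1175 → counterexample
(5, 1): LHS = sin(6) ≈ -0.2794, RHS = sin(5) + sin(1) ≈ -0.1175 → counterexample
(4, 0): LHS = sin(4) ≈ -0.7568, RHS = sin(4) ≈ -0.7568 → satisfies claim

That makes 3 counterexamples.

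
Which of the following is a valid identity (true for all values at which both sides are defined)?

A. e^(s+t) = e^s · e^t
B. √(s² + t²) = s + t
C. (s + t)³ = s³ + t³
A

A: holds — e.g. at (2, 4), both sides equal e^6 ≈ 403.4.
B: fails at (1, 5) — LHS = √(26) ≈ 5.099, RHS = 6.
C: fails at (4, 4) — LHS = 512, RHS = 128.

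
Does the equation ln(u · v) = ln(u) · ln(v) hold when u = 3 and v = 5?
Fails

Substituting u = 3, v = 5:

LHS = ln(3 · 5) = ln(15) ≈ 2.708
RHS = ln(3) · ln(5) ≈ 1.768

LHS ≠ RHS, so the equation does not hold at this point.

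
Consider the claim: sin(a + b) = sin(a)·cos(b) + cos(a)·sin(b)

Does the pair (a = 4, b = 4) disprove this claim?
Substituting a = 4, b = 4:
LHS = sin(4 + 4) = sin(8) ≈ 0.9894
RHS = sin(4)·cos(4) + cos(4)·sin(4) = 2·sin(4)·cos(4) ≈ 0.9894

The sides agree, so this pair does not disprove the claim.

Answer: No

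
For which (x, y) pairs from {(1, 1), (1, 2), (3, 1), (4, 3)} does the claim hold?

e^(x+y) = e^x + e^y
None

Testing each pair:
(1, 1): LHS = e^2 ≈ 7.389, RHS = 2·e ≈ 5.437 → fails
(1, 2): LHS = e^3 ≈ 20.09, RHS = e + e^2 ≈ 10.11 → fails
(3, 1): LHS = e^4 ≈ 54.6, RHS = e + e^3 ≈ 22.8 → fails
(4, 3): LHS = e^7 ≈ 1097, RHS = e^3 + e^4 ≈ 74.68 → fails

No pair satisfies the claim.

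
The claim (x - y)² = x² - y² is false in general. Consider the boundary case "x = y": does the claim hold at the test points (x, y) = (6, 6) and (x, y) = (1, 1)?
At (6, 6): LHS = 0, RHS = 0 → equal
At (1, 1): LHS = 0, RHS = 0 → equal

So the claim does hold at both of these boundary points, even though it is not an identity.

Answer: Yes, holds at both test points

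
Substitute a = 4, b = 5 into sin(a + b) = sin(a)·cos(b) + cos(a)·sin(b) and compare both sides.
LHS = sin(4 + 5) = sin(9) ≈ 0.4121
RHS = sin(4)·cos(5) + cos(4)·sin(5) = sin(4)·cos(5) + sin(5)·cos(4) ≈ 0.4121

LHS = RHS: the two sides agree.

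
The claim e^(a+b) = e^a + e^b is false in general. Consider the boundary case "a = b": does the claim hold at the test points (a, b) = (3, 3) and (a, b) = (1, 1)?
No, fails at both test points

At (3, 3): LHS = e^6 ≈ 403.4 ≠ RHS = 2·e^3 ≈ 40.17
At (1, 1): LHS = e^2 ≈ 7.389 ≠ RHS = 2·e ≈ 5.437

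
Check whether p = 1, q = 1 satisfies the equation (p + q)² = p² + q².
Substituting p = 1, q = 1:

LHS = (1 + 1)² = 4
RHS = 1² + 1² = 2

LHS ≠ RHS, so the equation does not hold at this point.

Answer: Fails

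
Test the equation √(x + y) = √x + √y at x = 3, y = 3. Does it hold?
Substituting x = 3, y = 3:

LHS = √(3 + 3) = √(6) ≈ 2.449
RHS = √3 + √3 = 2·√(3) ≈ 3.464

LHS ≠ RHS, so the equation does not hold at this point.

Answer: Fails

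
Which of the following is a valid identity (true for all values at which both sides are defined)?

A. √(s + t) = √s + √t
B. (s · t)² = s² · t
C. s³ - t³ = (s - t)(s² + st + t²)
C

A: fails at (2, 7) — LHS = 3, RHS = √(2) + √(7) ≈ 4.06.
B: fails at (3, 3) — LHS = 81, RHS = 27.
C: holds — e.g. at (2, 5), both sides equal -117.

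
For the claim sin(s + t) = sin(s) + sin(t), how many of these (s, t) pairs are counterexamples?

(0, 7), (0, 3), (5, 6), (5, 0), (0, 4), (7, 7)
2

Testing each pair:
(0, 7): LHS = sin(7) ≈ 0.657, RHS = sin(7) ≈ 0.657 → satisfies claim
(0, 3): LHS = sin(3) ≈ 0.1411, RHS = sin(3) ≈ 0.1411 → satisfies claim
(5, 6): LHS = sin(11) ≈ -1, RHS = sin(5) + sin(6) ≈ -1.238 → counterexample
(5, 0): LHS = sin(5) ≈ -0.9589, RHS = sin(5) ≈ -0.9589 → satisfies claim
(0, 4): LHS = sin(4) ≈ -0.7568, RHS = sin(4) ≈ -0.7568 → satisfies claim
(7, 7): LHS = sin(14) ≈ 0.9906, RHS = 2·sin(7) ≈ 1.314 → counterexample

That makes 2 counterexamples.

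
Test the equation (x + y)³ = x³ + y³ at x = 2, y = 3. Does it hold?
Fails

Substituting x = 2, y = 3:

LHS = (2 + 3)³ = 125
RHS = 2³ + 3³ = 35

LHS ≠ RHS, so the equation does not hold at this point.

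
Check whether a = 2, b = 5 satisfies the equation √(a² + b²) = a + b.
Substituting a = 2, b = 5:

LHS = √(2² + 5²) = √(29) ≈ 5.385
RHS = 2 + 5 = 7

LHS ≠ RHS, so the equation does not hold at this point.

Answer: Fails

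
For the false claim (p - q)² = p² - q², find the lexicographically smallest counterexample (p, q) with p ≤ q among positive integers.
Substituting (1, 2) into the claim:
LHS = (1 - 2)² = 1
RHS = 1² - 2² = -3

Since LHS ≠ RHS, this pair disproves the claim, and no lexicographically smaller pair (p ≤ q, positive integers) does.

For instance (1, 5) is also a counterexample (LHS = 16, RHS = -24), but it's lexicographically larger.

Answer: (p, q) = (1, 2)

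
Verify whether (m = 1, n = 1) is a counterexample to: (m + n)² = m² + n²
Substituting m = 1, n = 1:
LHS = (1 + 1)² = 4
RHS = 1² + 1² = 2

Since LHS ≠ RHS, this pair disproves the claim.

Answer: Yes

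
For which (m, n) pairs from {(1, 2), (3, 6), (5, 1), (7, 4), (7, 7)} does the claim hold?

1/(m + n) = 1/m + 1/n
None

Testing each pair:
(1, 2): LHS = 1/3, RHS = 3/2 → fails
(3, 6): LHS = 1/9, RHS = 1/2 → fails
(5, 1): LHS = 1/6, RHS = 6/5 → fails
(7, 4): LHS = 1/11, RHS = 11/28 → fails
(7, 7): LHS = 1/14, RHS = 2/7 → fails

No pair satisfies the claim.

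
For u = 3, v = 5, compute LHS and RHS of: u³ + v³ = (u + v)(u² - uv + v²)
LHS = 3³ + 5³ = 152
RHS = (3 + 5)(3² - 3·5 + 5²) = 152

LHS = RHS: the two sides agree.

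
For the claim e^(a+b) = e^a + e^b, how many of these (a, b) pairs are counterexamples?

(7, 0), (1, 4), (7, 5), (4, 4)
4

Testing each pair:
(7, 0): LHS = e^7 ≈ 1097, RHS = 1 + e^7 ≈ 1098 → counterexample
(1, 4): LHS = e^5 ≈ 148.4, RHS = e + e^4 ≈ 57.32 → counterexample
(7, 5): LHS = e^12 ≈ 162754.8, RHS = e^5 + e^7 ≈ 1245 → counterexample
(4, 4): LHS = e^8 ≈ 2981, RHS = 2·e^4 ≈ 109.2 → counterexample

That makes 4 counterexamples.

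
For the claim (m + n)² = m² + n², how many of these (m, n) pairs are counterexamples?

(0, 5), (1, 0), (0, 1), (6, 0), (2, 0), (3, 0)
0

Testing each pair:
(0, 5): LHS = 25, RHS = 25 → satisfies claim
(1, 0): LHS = 1, RHS = 1 → satisfies claim
(0, 1): LHS = 1, RHS = 1 → satisfies claim
(6, 0): LHS = 36, RHS = 36 → satisfies claim
(2, 0): LHS = 4, RHS = 4 → satisfies claim
(3, 0): LHS = 9, RHS = 9 → satisfies claim

That makes 0 counterexamples.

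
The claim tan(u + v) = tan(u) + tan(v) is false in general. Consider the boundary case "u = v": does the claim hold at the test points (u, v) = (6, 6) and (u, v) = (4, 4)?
No, fails at both test points

At (6, 6): LHS = tan(12) ≈ -0.6359 ≠ RHS = 2·tan(6) ≈ -0.582
At (4, 4): LHS = tan(8) ≈ -6.8 ≠ RHS = 2·tan(4) ≈ 2.316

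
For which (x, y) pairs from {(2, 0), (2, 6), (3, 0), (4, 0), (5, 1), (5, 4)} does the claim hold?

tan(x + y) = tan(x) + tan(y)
(2, 0), (3, 0), (4, 0)

Testing each pair:
(2, 0): LHS = tan(2) ≈ -2.185, RHS = tan(2) ≈ -2.185 → holds
(2, 6): LHS = tan(8) ≈ -6.8, RHS = tan(2) + tan(6) ≈ -2.476 → fails
(3, 0): LHS = tan(3) ≈ -0.1425, RHS = tan(3) ≈ -0.1425 → holds
(4, 0): LHS = tan(4) ≈ 1.158, RHS = tan(4) ≈ 1.158 → holds
(5, 1): LHS = tan(6) ≈ -0.291, RHS = tan(5) + tan(1) ≈ -1.823 → fails
(5, 4): LHS = tan(9) ≈ -0.4523, RHS = tan(5) + tan(4) ≈ -2.223 → fails

3 of 6 pairs satisfy the claim.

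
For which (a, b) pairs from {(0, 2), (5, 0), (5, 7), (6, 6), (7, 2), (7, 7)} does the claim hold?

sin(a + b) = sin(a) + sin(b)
Testing each pair:
(0, 2): LHS = sin(2) ≈ 0.9093, RHS = sin(2) ≈ 0.9093 → holds
(5, 0): LHS = sin(5) ≈ -0.9589, RHS = sin(5) ≈ -0.9589 → holds
(5, 7): LHS = sin(12) ≈ -0.5366, RHS = sin(5) + sin(7) ≈ -0.3019 → fails
(6, 6): LHS = sin(12) ≈ -0.5366, RHS = 2·sin(6) ≈ -0.5588 → fails
(7, 2): LHS = sin(9) ≈ 0.4121, RHS = sin(7) + sin(2) ≈ 1.566 → fails
(7, 7): LHS = sin(14) ≈ 0.9906, RHS = 2·sin(7) ≈ 1.314 → fails

2 of 6 pairs satisfy the claim.

Answer: (0, 2), (5, 0)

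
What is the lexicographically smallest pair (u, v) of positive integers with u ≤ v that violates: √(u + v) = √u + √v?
Substituting (1, 1) into the claim:
LHS = √(1 + 1) = √(2) ≈ 1.414
RHS = √1 + √1 = 2

Since LHS ≠ RHS, this pair disproves the claim, and no lexicographically smaller pair (u ≤ v, positive integers) does.

For instance (2, 4) is also a counterexample (LHS = √(6) ≈ 2.449, RHS = √(2) + 2 ≈ 3.414), but it's lexicographically larger.

Answer: (u, v) = (1, 1)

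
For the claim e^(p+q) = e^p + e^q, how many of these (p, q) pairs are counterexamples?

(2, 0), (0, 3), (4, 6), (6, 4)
Testing each pair:
(2, 0): LHS = e^2 ≈ 7.389, RHS = 1 + e^2 ≈ 8.389 → counterexample
(0, 3): LHS = e^3 ≈ 20.09, RHS = 1 + e^3 ≈ 21.09 → counterexample
(4, 6): LHS = e^10 ≈ 22026.5, RHS = e^4 + e^6 ≈ 458 → counterexample
(6, 4): LHS = e^10 ≈ 22026.5, RHS = e^4 + e^6 ≈ 458 → counterexample

That makes 4 counterexamples.

Answer: 4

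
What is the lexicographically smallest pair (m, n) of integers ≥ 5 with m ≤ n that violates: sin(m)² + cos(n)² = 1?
(m, n) = (5, 6)

Substituting (5, 6) into the claim:
LHS = sin(5)² + cos(6)² ≈ 1.841
RHS = 1

Since LHS ≠ RHS, this pair disproves the claim, and no lexicographically smaller pair (m ≤ n, integers ≥ 5) does.

For instance (11, 12) is also a counterexample (LHS = cos(12)² + sin(11)² ≈ 1.712, RHS = 1), but it's lexicographically larger.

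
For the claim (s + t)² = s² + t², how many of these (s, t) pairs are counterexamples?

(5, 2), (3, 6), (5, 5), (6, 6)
4

Testing each pair:
(5, 2): LHS = 49, RHS = 29 → counterexample
(3, 6): LHS = 81, RHS = 45 → counterexample
(5, 5): LHS = 100, RHS = 50 → counterexample
(6, 6): LHS = 144, RHS = 72 → counterexample

That makes 4 counterexamples.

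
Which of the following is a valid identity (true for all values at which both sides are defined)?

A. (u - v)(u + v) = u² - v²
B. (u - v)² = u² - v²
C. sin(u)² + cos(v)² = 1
A

A: holds — e.g. at (0, 1), both sides equal -1.
B: fails at (4, 6) — LHS = 4, RHS = -20.
C: fails at (2, 7) — LHS = cos(7)² + sin(2)² ≈ 1.395, RHS = 1.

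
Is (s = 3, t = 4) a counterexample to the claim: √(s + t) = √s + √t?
Substituting s = 3, t = 4:
LHS = √(3 + 4) = √(7) ≈ 2.646
RHS = √3 + √4 = √(3) + 2 ≈ 3.732

Since LHS ≠ RHS, this pair disproves the claim.

Answer: Yes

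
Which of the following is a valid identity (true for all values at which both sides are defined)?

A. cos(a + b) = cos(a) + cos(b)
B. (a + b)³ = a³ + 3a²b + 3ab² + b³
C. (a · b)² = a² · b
B

A: fails at (2, 5) — LHS = cos(7) ≈ 0.7539, RHS = cos(2) + cos(5) ≈ -0.1325.
B: holds — e.g. at (6, 7), both sides equal 2197.
C: fails at (2, 5) — LHS = 100, RHS = 20.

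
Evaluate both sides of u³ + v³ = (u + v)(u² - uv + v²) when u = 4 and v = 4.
LHS = 4³ + 4³ = 128
RHS = (4 + 4)(4² - 4·4 + 4²) = 128

LHS = RHS: the two sides agree.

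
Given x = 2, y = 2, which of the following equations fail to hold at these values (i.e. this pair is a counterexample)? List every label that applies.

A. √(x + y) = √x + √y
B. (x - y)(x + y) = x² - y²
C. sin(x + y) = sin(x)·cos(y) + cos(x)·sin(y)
A

Evaluating each claim at the given values:
A. LHS = 2, RHS = 2·√(2) ≈ 2.828 → fails here (LHS ≠ RHS)
B. LHS = 0, RHS = 0 → holds here (LHS = RHS)
C. LHS = sin(4) ≈ -0.7568, RHS = 2·sin(2)·cos(2) ≈ -0.7568 → holds here (LHS = RHS)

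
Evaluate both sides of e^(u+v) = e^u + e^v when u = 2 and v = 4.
LHS = e^(2+4) = e^6 ≈ 403.4
RHS = e^2 + e^4 ≈ 61.99

LHS ≠ RHS (they differ by about 341.4), so the equation does not hold here.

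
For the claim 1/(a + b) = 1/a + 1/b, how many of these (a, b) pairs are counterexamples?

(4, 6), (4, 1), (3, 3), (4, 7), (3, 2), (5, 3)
Testing each pair:
(4, 6): LHS = 1/10, RHS = 5/12 → counterexample
(4, 1): LHS = 1/5, RHS = 5/4 → counterexample
(3, 3): LHS = 1/6, RHS = 2/3 → counterexample
(4, 7): LHS = 1/11, RHS = 11/28 → counterexample
(3, 2): LHS = 1/5, RHS = 5/6 → counterexample
(5, 3): LHS = 1/8, RHS = 8/15 → counterexample

That makes 6 counterexamples.

Answer: 6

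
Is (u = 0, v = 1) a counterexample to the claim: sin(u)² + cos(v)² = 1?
Yes

Substituting u = 0, v = 1:
LHS = sin(0)² + cos(1)² = cos(1)² ≈ 0.2919
RHS = 1

Since LHS ≠ RHS, this pair disproves the claim.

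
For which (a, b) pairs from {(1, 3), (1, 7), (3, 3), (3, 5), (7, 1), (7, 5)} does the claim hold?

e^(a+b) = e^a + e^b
None

Testing each pair:
(1, 3): LHS = e^4 ≈ 54.6, RHS = e + e^3 ≈ 22.8 → fails
(1, 7): LHS = e^8 ≈ 2981, RHS = e + e^7 ≈ 1099 → fails
(3, 3): LHS = e^6 ≈ 403.4, RHS = 2·e^3 ≈ 40.17 → fails
(3, 5): LHS = e^8 ≈ 2981, RHS = e^3 + e^5 ≈ 168.5 → fails
(7, 1): LHS = e^8 ≈ 2981, RHS = e + e^7 ≈ 1099 → fails
(7, 5): LHS = e^12 ≈ 162754.8, RHS = e^5 + e^7 ≈ 1245 → fails

No pair satisfies the claim.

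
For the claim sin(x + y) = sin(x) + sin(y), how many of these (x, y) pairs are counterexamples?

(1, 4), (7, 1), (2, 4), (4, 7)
4

Testing each pair:
(1, 4): LHS = sin(5) ≈ -0.9589, RHS = sin(4) + sin(1) ≈ 0.08467 → counterexample
(7, 1): LHS = sin(8) ≈ 0.9894, RHS = sin(7) + sin(1) ≈ 1.498 → counterexample
(2, 4): LHS = sin(6) ≈ -0.2794, RHS = sin(4) + sin(2) ≈ 0.1525 → counterexample
(4, 7): LHS = sin(11) ≈ -1, RHS = sin(4) + sin(7) ≈ -0.09982 → counterexample

That makes 4 counterexamples.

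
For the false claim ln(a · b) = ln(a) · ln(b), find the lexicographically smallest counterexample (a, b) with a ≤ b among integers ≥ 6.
Substituting (6, 6) into the claim:
LHS = ln(6 · 6) = ln(36) ≈ 3.584
RHS = ln(6) · ln(6) = ln(6)² ≈ 3.21

Since LHS ≠ RHS, this pair disproves the claim, and no lexicographically smaller pair (a ≤ b, integers ≥ 6) does.

For instance (12, 12) is also a counterexample (LHS = ln(144) ≈ 4.97, RHS = ln(12)² ≈ 6.175), but it's lexicographically larger.

Answer: (a, b) = (6, 6)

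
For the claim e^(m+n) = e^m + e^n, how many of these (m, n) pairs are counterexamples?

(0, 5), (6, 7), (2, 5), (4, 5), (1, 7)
Testing each pair:
(0, 5): LHS = e^5 ≈ 148.4, RHS = 1 + e^5 ≈ 149.4 → counterexample
(6, 7): LHS = e^13 ≈ 442413.4, RHS = e^6 + e^7 ≈ 1500 → counterexample
(2, 5): LHS = e^7 ≈ 1097, RHS = e^2 + e^5 ≈ 155.8 → counterexample
(4, 5): LHS = e^9 ≈ 8103, RHS = e^4 + e^5 ≈ 203 → counterexample
(1, 7): LHS = e^8 ≈ 2981, RHS = e + e^7 ≈ 1099 → counterexample

That makes 5 counterexamples.

Answer: 5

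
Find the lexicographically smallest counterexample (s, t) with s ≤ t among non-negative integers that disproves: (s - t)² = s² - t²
(s, t) = (0, 1)

Substituting (0, 1) into the claim:
LHS = (0 - 1)² = 1
RHS = 0² - 1² = -1

Since LHS ≠ RHS, this pair disproves the claim, and no lexicographically smaller pair (s ≤ t, non-negative integers) does.

For instance (1, 3) is also a counterexample (LHS = 4, RHS = -8), but it's lexicographically larger.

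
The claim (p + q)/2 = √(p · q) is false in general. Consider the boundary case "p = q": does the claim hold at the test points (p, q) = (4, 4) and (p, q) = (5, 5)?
At (4, 4): LHS = 4, RHS = 4 → equal
At (5, 5): LHS = 5, RHS = 5 → equal

So the claim does hold at both of these boundary points, even though it is not an identity.

Answer: Yes, holds at both test points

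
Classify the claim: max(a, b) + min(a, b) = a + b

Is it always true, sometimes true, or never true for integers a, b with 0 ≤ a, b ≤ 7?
The identity holds for every pair in the range. For instance at (a, b) = (5, 4): both sides equal 9.

Answer: Always true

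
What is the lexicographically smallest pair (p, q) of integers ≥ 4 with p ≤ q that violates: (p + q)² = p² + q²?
(p, q) = (4, 4)

Substituting (4, 4) into the claim:
LHS = (4 + 4)² = 64
RHS = 4² + 4² = 32

Since LHS ≠ RHS, this pair disproves the claim, and no lexicographically smaller pair (p ≤ q, integers ≥ 4) does.

For instance (4, 11) is also a counterexample (LHS = 225, RHS = 137), but it's lexicographically larger.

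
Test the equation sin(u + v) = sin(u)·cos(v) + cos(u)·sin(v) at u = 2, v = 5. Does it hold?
Holds

Substituting u = 2, v = 5:

LHS = sin(2 + 5) = sin(7) ≈ 0.657
RHS = sin(2)·cos(5) + cos(2)·sin(5) = sin(2)·cos(5) + sin(5)·cos(2) ≈ 0.657

LHS = RHS, so the equation holds at this point.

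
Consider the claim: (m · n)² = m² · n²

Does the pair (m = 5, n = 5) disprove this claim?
No

Substituting m = 5, n = 5:
LHS = (5 · 5)² = 625
RHS = 5² · 5² = 625

The sides agree, so this pair does not disprove the claim.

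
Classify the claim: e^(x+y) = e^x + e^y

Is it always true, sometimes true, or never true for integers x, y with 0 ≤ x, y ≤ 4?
The claim fails for every pair in the range. For instance at (x, y) = (3, 1): LHS = e^4 ≈ 54.6, RHS = e + e^3 ≈ 22.8.

Answer: Never true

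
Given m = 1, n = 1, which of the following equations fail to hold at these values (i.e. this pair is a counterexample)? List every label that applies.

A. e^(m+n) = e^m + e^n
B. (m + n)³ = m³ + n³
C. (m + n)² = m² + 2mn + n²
Evaluating each claim at the given values:
A. LHS = e^2 ≈ 7.389, RHS = 2·e ≈ 5.437 → fails here (LHS ≠ RHS)
B. LHS = 8, RHS = 2 → fails here (LHS ≠ RHS)
C. LHS = 4, RHS = 4 → holds here (LHS = RHS)

Answer: A, B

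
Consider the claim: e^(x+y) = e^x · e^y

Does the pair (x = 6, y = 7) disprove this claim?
Substituting x = 6, y = 7:
LHS = e^(6+7) = e^13 ≈ 442413.4
RHS = e^6 · e^7 = e^13 ≈ 442413.4

The sides agree, so this pair does not disprove the claim.

Answer: No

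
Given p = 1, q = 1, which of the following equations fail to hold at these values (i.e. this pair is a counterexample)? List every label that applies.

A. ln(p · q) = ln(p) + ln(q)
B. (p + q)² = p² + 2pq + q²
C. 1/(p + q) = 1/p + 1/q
Evaluating each claim at the given values:
A. LHS = 0, RHS = 0 → holds here (LHS = RHS)
B. LHS = 4, RHS = 4 → holds here (LHS = RHS)
C. LHS = 1/2, RHS = 2 → fails here (LHS ≠ RHS)

Answer: C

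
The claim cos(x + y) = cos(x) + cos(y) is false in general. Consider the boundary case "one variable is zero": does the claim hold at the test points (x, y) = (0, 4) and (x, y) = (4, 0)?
No, fails at both test points

At (0, 4): LHS = cos(4) ≈ -0.6536 ≠ RHS = cos(4) + 1 ≈ 0.3464
At (4, 0): LHS = cos(4) ≈ -0.6536 ≠ RHS = cos(4) + 1 ≈ 0.3464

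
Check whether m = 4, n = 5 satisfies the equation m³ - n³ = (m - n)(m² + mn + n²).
Holds

Substituting m = 4, n = 5:

LHS = 4³ - 5³ = -61
RHS = (4 - 5)(4² + 4·5 + 5²) = -61

LHS = RHS, so the equation holds at this point.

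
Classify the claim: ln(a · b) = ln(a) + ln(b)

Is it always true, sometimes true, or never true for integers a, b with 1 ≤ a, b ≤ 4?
Always true

The identity holds for every pair in the range. For instance at (a, b) = (3, 3): both sides equal ln(9) ≈ 2.197.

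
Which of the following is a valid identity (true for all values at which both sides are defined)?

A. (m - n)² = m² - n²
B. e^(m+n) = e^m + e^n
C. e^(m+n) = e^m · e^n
C

A: fails at (1, 4) — LHS = 9, RHS = -15.
B: fails at (1, 3) — LHS = e^4 ≈ 54.6, RHS = e + e^3 ≈ 22.8.
C: holds — e.g. at (1, 1), both sides equal e^2 ≈ 7.389.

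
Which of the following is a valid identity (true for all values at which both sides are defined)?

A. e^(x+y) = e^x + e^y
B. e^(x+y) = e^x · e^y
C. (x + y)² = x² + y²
B

A: fails at (3, 5) — LHS = e^8 ≈ 2981, RHS = e^3 + e^5 ≈ 168.5.
B: holds — e.g. at (4, 5), both sides equal e^9 ≈ 8103.
C: fails at (1, 2) — LHS = 9, RHS = 5.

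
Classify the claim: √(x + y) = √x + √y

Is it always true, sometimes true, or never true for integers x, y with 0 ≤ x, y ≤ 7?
It holds at (x, y) = (0, 7) (both sides equal √(7) ≈ 2.646), but fails at (x, y) = (3, 7) (LHS = √(10) ≈ 3.162, RHS = √(3) + √(7) ≈ 4.378).

Answer: Sometimes true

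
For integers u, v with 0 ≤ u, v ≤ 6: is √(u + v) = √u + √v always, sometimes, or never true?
Sometimes true

It holds at (u, v) = (0, 0) (both sides equal 0), but fails at (u, v) = (4, 1) (LHS = √(5) ≈ 2.236, RHS = 3).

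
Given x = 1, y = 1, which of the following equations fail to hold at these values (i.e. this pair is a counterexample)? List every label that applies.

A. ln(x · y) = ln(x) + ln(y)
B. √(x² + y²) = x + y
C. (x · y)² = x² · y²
Evaluating each claim at the given values:
A. LHS = 0, RHS = 0 → holds here (LHS = RHS)
B. LHS = √(2) ≈ 1.414, RHS = 2 → fails here (LHS ≠ RHS)
C. LHS = 1, RHS = 1 → holds here (LHS = RHS)

Answer: B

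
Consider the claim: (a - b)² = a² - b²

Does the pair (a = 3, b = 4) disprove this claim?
Yes

Substituting a = 3, b = 4:
LHS = (3 - 4)² = 1
RHS = 3² - 4² = -7

Since LHS ≠ RHS, this pair disproves the claim.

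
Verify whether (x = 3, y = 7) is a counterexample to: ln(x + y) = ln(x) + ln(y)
Yes

Substituting x = 3, y = 7:
LHS = ln(3 + 7) = ln(10) ≈ 2.303
RHS = ln(3) + ln(7) ≈ 3.045

Since LHS ≠ RHS, this pair disproves the claim.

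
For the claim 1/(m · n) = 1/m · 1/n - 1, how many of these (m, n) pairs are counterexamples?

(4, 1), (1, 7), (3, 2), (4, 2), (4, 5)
Testing each pair:
(4, 1): LHS = 1/4, RHS = -3/4 → counterexample
(1, 7): LHS = 1/7, RHS = -6/7 → counterexample
(3, 2): LHS = 1/6, RHS = -5/6 → counterexample
(4, 2): LHS = 1/8, RHS = -7/8 → counterexample
(4, 5): LHS = 1/20, RHS = -19/20 → counterexample

That makes 5 counterexamples.

Answer: 5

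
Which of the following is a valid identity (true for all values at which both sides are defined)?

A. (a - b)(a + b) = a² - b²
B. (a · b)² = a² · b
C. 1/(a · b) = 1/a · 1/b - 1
A

A: holds — e.g. at (6, 7), both sides equal -13.
B: fails at (4, 5) — LHS = 400, RHS = 80.
C: fails at (2, 3) — LHS = 1/6, RHS = -5/6.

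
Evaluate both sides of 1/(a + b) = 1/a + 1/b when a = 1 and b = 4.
LHS = 1/(1 + 4) = 1/5
RHS = 1/1 + 1/4 = 5/4

LHS ≠ RHS, so the equation does not hold here.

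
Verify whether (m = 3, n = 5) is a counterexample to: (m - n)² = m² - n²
Substituting m = 3, n = 5:
LHS = (3 - 5)² = 4
RHS = 3² - 5² = -16

Since LHS ≠ RHS, this pair disproves the claim.

Answer: Yes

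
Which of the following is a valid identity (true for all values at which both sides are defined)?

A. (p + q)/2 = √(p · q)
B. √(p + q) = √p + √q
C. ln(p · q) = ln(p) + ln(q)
C

A: fails at (2, 7) — LHS = 9/2, RHS = √(14) ≈ 3.742.
B: fails at (3, 5) — LHS = 2·√(2) ≈ 2.828, RHS = √(3) + √(5) ≈ 3.968.
C: holds — e.g. at (1, 1), both sides equal 0.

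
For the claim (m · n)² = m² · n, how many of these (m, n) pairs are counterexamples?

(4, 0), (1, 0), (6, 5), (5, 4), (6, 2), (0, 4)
3

Testing each pair:
(4, 0): LHS = 0, RHS = 0 → satisfies claim
(1, 0): LHS = 0, RHS = 0 → satisfies claim
(6, 5): LHS = 900, RHS = 180 → counterexample
(5, 4): LHS = 400, RHS = 100 → counterexample
(6, 2): LHS = 144, RHS = 72 → counterexample
(0, 4): LHS = 0, RHS = 0 → satisfies claim

That makes 3 counterexamples.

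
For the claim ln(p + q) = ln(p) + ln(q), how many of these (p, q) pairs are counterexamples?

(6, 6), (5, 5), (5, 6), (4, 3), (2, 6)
Testing each pair:
(6, 6): LHS = ln(12) ≈ 2.485, RHS = 2·ln(6) ≈ 3.584 → counterexample
(5, 5): LHS = ln(10) ≈ 2.303, RHS = 2·ln(5) ≈ 3.219 → counterexample
(5, 6): LHS = ln(11) ≈ 2.398, RHS = ln(5) + ln(6) ≈ 3.401 → counterexample
(4, 3): LHS = ln(7) ≈ 1.946, RHS = ln(3) + ln(4) ≈ 2.485 → counterexample
(2, 6): LHS = ln(8) ≈ 2.079, RHS = ln(2) + ln(6) ≈ 2.485 → counterexample

That makes 5 counterexamples.

Answer: 5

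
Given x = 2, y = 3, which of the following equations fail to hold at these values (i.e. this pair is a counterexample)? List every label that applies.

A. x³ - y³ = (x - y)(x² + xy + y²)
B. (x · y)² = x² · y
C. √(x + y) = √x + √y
B, C

Evaluating each claim at the given values:
A. LHS = -19, RHS = -19 → holds here (LHS = RHS)
B. LHS = 36, RHS = 12 → fails here (LHS ≠ RHS)
C. LHS = √(5) ≈ 2.236, RHS = √(2) + √(3) ≈ 3.146 → fails here (LHS ≠ RHS)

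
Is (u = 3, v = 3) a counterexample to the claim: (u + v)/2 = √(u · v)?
Substituting u = 3, v = 3:
LHS = (3 + 3)/2 = 3
RHS = √(3 · 3) = 3

The sides agree, so this pair does not disprove the claim.

Answer: No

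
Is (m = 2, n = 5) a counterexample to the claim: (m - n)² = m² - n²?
Yes

Substituting m = 2, n = 5:
LHS = (2 - 5)² = 9
RHS = 2² - 5² = -21

Since LHS ≠ RHS, this pair disproves the claim.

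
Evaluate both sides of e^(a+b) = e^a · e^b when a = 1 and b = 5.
LHS = e^(1+5) = e^6 ≈ 403.4
RHS = e^1 · e^5 = e^6 ≈ 403.4

LHS = RHS: the two sides agree.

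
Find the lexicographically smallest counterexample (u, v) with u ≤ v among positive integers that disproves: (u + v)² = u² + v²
Substituting (1, 1) into the claim:
LHS = (1 + 1)² = 4
RHS = 1² + 1² = 2

Since LHS ≠ RHS, this pair disproves the claim, and no lexicographically smaller pair (u ≤ v, positive integers) does.

For instance (4, 4) is also a counterexample (LHS = 64, RHS = 32), but it's lexicographically larger.

Answer: (u, v) = (1, 1)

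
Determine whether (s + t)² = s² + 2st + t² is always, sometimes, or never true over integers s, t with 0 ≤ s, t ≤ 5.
Always true

The identity holds for every pair in the range. For instance at (s, t) = (4, 4): both sides equal 64.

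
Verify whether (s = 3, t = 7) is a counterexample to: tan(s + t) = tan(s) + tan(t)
Substituting s = 3, t = 7:
LHS = tan(3 + 7) = tan(10) ≈ 0.6484
RHS = tan(3) + tan(7) ≈ 0.7289

Since LHS ≠ RHS, this pair disproves the claim.

Answer: Yes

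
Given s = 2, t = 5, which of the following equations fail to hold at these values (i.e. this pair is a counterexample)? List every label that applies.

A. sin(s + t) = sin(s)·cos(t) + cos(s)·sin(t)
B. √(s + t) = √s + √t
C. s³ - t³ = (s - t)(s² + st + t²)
Evaluating each claim at the given values:
A. LHS = sin(7) ≈ 0.657, RHS = sin(2)·cos(5) + sin(5)·cos(2) ≈ 0.657 → holds here (LHS = RHS)
B. LHS = √(7) ≈ 2.646, RHS = √(2) + √(5) ≈ 3.65 → fails here (LHS ≠ RHS)
C. LHS = -117, RHS = -117 → holds here (LHS = RHS)

Answer: B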